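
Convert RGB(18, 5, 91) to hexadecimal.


R = 18 → 12 (hex)
G = 5 → 05 (hex)
B = 91 → 5B (hex)
Hex = #12055B


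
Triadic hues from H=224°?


Triadic: equally spaced at 120° intervals
H1 = 224°
H2 = (224 + 120) mod 360 = 344°
H3 = (224 + 240) mod 360 = 104°
Triadic = 224°, 344°, 104°


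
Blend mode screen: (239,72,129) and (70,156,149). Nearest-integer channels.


Screen: C = 255 - (255-A)×(255-B)/255, rounded to nearest integer
R: 255 - (255-239)×(255-70)/255 = 255 - 2960/255 ≈ 255 - 11.608 = 243.392 → 243
G: 255 - (255-72)×(255-156)/255 = 255 - 18117/255 ≈ 255 - 71.047 = 183.953 → 184
B: 255 - (255-129)×(255-149)/255 = 255 - 13356/255 ≈ 255 - 52.376 = 202.624 → 203
= RGB(243, 184, 203)


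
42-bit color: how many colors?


Colors = 2^bits = 2^42
= 4,398,046,511,104 colors


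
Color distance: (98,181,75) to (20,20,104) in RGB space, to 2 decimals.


d = √[(R₁-R₂)² + (G₁-G₂)² + (B₁-B₂)²]
d = √[(98-20)² + (181-20)² + (75-104)²]
d = √[6084 + 25921 + 841]
d = √32846
d ≈ 181.23


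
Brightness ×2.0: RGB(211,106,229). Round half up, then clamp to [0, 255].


Multiply each channel by 2.0, round half up, clamp to [0, 255]
R: 211×2.0 = 422 → clamp → 255
G: 106×2.0 = 212
B: 229×2.0 = 458 → clamp → 255
= RGB(255, 212, 255)


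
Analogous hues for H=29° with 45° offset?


Base hue: 29°
Left analog: (29 - 45) mod 360 = 344°
Right analog: (29 + 45) mod 360 = 74°
Analogous hues = 344° and 74°


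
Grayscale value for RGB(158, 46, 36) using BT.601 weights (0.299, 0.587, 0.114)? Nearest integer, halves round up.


Gray = 0.299×R + 0.587×G + 0.114×B
Gray = 0.299×158 + 0.587×46 + 0.114×36
Gray = 47.242 + 27.002 + 4.104
Gray = 78.348 → round half up → 78
Gray = 78


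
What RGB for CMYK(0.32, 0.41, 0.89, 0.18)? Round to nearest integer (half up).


R = 255 × (1-C) × (1-K) = 255 × 0.68 × 0.82 = 142.188 → 142
G = 255 × (1-M) × (1-K) = 255 × 0.59 × 0.82 = 123.369 → 123
B = 255 × (1-Y) × (1-K) = 255 × 0.11 × 0.82 = 23.001 → 23
= RGB(142, 123, 23)


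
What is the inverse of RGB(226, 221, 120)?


Invert: (255-R, 255-G, 255-B)
R: 255-226 = 29
G: 255-221 = 34
B: 255-120 = 135
= RGB(29, 34, 135)


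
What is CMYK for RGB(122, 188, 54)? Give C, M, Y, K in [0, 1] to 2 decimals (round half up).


R'=122/255≈0.4784, G'=188/255≈0.7373, B'=54/255≈0.2118
K = 1 - max(R',G',B') = 1 - 188/255 = 67/255 = 0.26274… → 0.26
(1-R'-K)/(1-K) simplifies to (max-R)/max with max = 188:
C = (188-122)/188 = 66/188 = 0.35106… → 0.35
M = (188-188)/188 = 0/188 = 0 → 0.00
Y = (188-54)/188 = 134/188 = 0.71276… → 0.71
= CMYK(0.35, 0.00, 0.71, 0.26)


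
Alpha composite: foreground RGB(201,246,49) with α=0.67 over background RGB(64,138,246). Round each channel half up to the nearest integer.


C = α×F + (1-α)×B, with 1-α = 0.33
R: 0.67×201 + 0.33×64 = 134.67 + 21.12 = 155.79 → 156
G: 0.67×246 + 0.33×138 = 164.82 + 45.54 = 210.36 → 210
B: 0.67×49 + 0.33×246 = 32.83 + 81.18 = 114.01 → 114
= RGB(156, 210, 114)


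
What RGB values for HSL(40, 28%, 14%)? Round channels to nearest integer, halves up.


H=40°, S=0.28, L=0.14
C = (1-|2L-1|)×S = (1-|-0.72|)×0.28 = 0.0784
H' = H/60 = 40/60 ≈ 0.6667; X = C×(1-|H' mod 2 - 1|) ≈ 0.0523
m = L - C/2 = 0.14 - 0.0392 = 0.1008
Sector ⌊H'⌋ = 0 → (R',G',B') = (0.0784, ≈0.0523, 0.0)
RGB = ((R'+m)×255, (G'+m)×255, (B'+m)×255) = (45.696, 39.032, 25.704)
Round half up → RGB(46, 39, 26)


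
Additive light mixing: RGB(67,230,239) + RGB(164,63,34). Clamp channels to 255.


Additive: each channel = min(255, C₁+C₂)
R: 67+164 = 231 → 231
G: 230+63 = 293 → 255
B: 239+34 = 273 → 255
= RGB(231, 255, 255)


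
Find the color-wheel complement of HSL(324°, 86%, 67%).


Complement = opposite side of color wheel = hue + 180°
H' = (324 + 180) mod 360 = 144°
S and L unchanged.
= HSL(144°, 86%, 67%)


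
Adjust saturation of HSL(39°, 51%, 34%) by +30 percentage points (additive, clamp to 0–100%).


Original S = 51%
Adjustment = +30 percentage points
New S = 51 + (30) = 81
Clamp to [0, 100] → 81
= HSL(39°, 81%, 34%)


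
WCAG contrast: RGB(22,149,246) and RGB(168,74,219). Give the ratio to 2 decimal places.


Linearize each sRGB channel c=v/255: c/12.92 if c ≤ 0.04045 else ((c+0.055)/1.055)^2.4
L = 0.2126×R_lin + 0.7152×G_lin + 0.0722×B_lin
Color 1 (22,149,246):
  R=22: 22/255≈0.0863 > 0.04045 → ((0.0863+0.055)/1.055)^2.4 ≈ 0.00802
  G=149: 149/255≈0.5843 > 0.04045 → ((0.5843+0.055)/1.055)^2.4 ≈ 0.30054
  B=246: 246/255≈0.9647 > 0.04045 → ((0.9647+0.055)/1.055)^2.4 ≈ 0.92158
  L1 = 0.2126×0.00802 + 0.7152×0.30054 + 0.0722×0.92158 ≈ 0.28319
Color 2 (168,74,219):
  R=168: 168/255≈0.6588 > 0.04045 → ((0.6588+0.055)/1.055)^2.4 ≈ 0.39157
  G=74: 74/255≈0.2902 > 0.04045 → ((0.2902+0.055)/1.055)^2.4 ≈ 0.06848
  B=219: 219/255≈0.8588 > 0.04045 → ((0.8588+0.055)/1.055)^2.4 ≈ 0.70838
  L2 = 0.2126×0.39157 + 0.7152×0.06848 + 0.0722×0.70838 ≈ 0.18337
Lighter = 0.28319, Darker = 0.18337
Ratio = (L_lighter + 0.05) / (L_darker + 0.05)
Ratio = (0.28319 + 0.05) / (0.18337 + 0.05) = 0.33319 / 0.23337 ≈ 1.4278
Ratio ≈ 1.43:1


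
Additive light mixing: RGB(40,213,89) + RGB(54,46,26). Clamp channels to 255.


Additive: each channel = min(255, C₁+C₂)
R: 40+54 = 94 → 94
G: 213+46 = 259 → 255
B: 89+26 = 115 → 115
= RGB(94, 255, 115)


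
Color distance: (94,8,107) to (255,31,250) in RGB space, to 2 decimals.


d = √[(R₁-R₂)² + (G₁-G₂)² + (B₁-B₂)²]
d = √[(94-255)² + (8-31)² + (107-250)²]
d = √[25921 + 529 + 20449]
d = √46899
d ≈ 216.56


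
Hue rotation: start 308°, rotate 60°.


New hue = (H + rotation) mod 360
New hue = (308 + 60) mod 360
= 368 mod 360
= 8°


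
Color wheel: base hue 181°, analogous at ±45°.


Base hue: 181°
Left analog: (181 - 45) mod 360 = 136°
Right analog: (181 + 45) mod 360 = 226°
Analogous hues = 136° and 226°


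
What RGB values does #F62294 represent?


F6 → 246 (R)
22 → 34 (G)
94 → 148 (B)
= RGB(246, 34, 148)


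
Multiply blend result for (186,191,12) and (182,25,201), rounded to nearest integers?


Multiply: C = A×B/255, rounded to nearest integer
R: 186×182/255 = 33852/255 ≈ 132.753 → 133
G: 191×25/255 = 4775/255 ≈ 18.725 → 19
B: 12×201/255 = 2412/255 ≈ 9.459 → 9
= RGB(133, 19, 9)


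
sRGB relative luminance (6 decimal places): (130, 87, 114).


Linearize each channel (sRGB transfer function): c = v/255; c_lin = c/12.92 if c ≤ 0.04045, else ((c+0.055)/1.055)^2.4
  R: 130/255 ≈ 0.509804 > 0.04045 → ((0.509804+0.055)/1.055)^2.4 ≈ 0.223228
  G: 87/255 ≈ 0.341176 > 0.04045 → ((0.341176+0.055)/1.055)^2.4 ≈ 0.095307
  B: 114/255 ≈ 0.447059 > 0.04045 → ((0.447059+0.055)/1.055)^2.4 ≈ 0.168269
R_lin = 0.223228, G_lin = 0.095307, B_lin = 0.168269
L = 0.2126×R + 0.7152×G + 0.0722×B
L = 0.2126×0.223228 + 0.7152×0.095307 + 0.0722×0.168269
L ≈ 0.127771


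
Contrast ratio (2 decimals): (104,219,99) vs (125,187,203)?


Linearize each sRGB channel c=v/255: c/12.92 if c ≤ 0.04045 else ((c+0.055)/1.055)^2.4
L = 0.2126×R_lin + 0.7152×G_lin + 0.0722×B_lin
Color 1 (104,219,99):
  R=104: 104/255≈0.4078 > 0.04045 → ((0.4078+0.055)/1.055)^2.4 ≈ 0.13843
  G=219: 219/255≈0.8588 > 0.04045 → ((0.8588+0.055)/1.055)^2.4 ≈ 0.70838
  B=99: 99/255≈0.3882 > 0.04045 → ((0.3882+0.055)/1.055)^2.4 ≈ 0.12477
  L1 = 0.2126×0.13843 + 0.7152×0.70838 + 0.0722×0.12477 ≈ 0.54507
Color 2 (125,187,203):
  R=125: 125/255≈0.4902 > 0.04045 → ((0.4902+0.055)/1.055)^2.4 ≈ 0.20508
  G=187: 187/255≈0.7333 > 0.04045 → ((0.7333+0.055)/1.055)^2.4 ≈ 0.49693
  B=203: 203/255≈0.7961 > 0.04045 → ((0.7961+0.055)/1.055)^2.4 ≈ 0.59720
  L2 = 0.2126×0.20508 + 0.7152×0.49693 + 0.0722×0.59720 ≈ 0.44212
Lighter = 0.54507, Darker = 0.44212
Ratio = (L_lighter + 0.05) / (L_darker + 0.05)
Ratio = (0.54507 + 0.05) / (0.44212 + 0.05) = 0.59507 / 0.49212 ≈ 1.2092
Ratio ≈ 1.21:1


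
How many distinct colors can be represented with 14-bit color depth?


Colors = 2^bits = 2^14
= 16,384 colors


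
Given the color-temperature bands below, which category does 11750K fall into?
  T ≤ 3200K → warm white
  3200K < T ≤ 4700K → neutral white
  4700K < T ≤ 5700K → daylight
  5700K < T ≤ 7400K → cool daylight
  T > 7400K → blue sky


Temperature: 11750K
11750K > 7400K → blue sky
Classification: blue sky


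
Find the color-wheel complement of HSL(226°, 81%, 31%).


Complement = opposite side of color wheel = hue + 180°
H' = (226 + 180) mod 360 = 46°
S and L unchanged.
= HSL(46°, 81%, 31%)


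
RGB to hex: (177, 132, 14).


R = 177 → B1 (hex)
G = 132 → 84 (hex)
B = 14 → 0E (hex)
Hex = #B1840E


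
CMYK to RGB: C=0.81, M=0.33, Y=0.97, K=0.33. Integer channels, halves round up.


R = 255 × (1-C) × (1-K) = 255 × 0.19 × 0.67 = 32.4615 → 32
G = 255 × (1-M) × (1-K) = 255 × 0.67 × 0.67 = 114.4695 → 114
B = 255 × (1-Y) × (1-K) = 255 × 0.03 × 0.67 = 5.1255 → 5
= RGB(32, 114, 5)


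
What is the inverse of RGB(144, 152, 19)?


Invert: (255-R, 255-G, 255-B)
R: 255-144 = 111
G: 255-152 = 103
B: 255-19 = 236
= RGB(111, 103, 236)


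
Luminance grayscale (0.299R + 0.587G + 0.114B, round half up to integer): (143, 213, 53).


Gray = 0.299×R + 0.587×G + 0.114×B
Gray = 0.299×143 + 0.587×213 + 0.114×53
Gray = 42.757 + 125.031 + 6.042
Gray = 173.830 → round half up → 174
Gray = 174


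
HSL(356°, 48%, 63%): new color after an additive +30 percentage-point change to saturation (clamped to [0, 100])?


Original S = 48%
Adjustment = +30 percentage points
New S = 48 + (30) = 78
Clamp to [0, 100] → 78
= HSL(356°, 78%, 63%)


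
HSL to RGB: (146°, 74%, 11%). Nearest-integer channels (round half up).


H=146°, S=0.74, L=0.11
C = (1-|2L-1|)×S = (1-|-0.78|)×0.74 = 0.1628
H' = H/60 = 146/60 ≈ 2.4333; X = C×(1-|H' mod 2 - 1|) ≈ 0.0705
m = L - C/2 = 0.11 - 0.0814 = 0.0286
Sector ⌊H'⌋ = 2 → (R',G',B') = (0.0, 0.1628, ≈0.0705)
RGB = ((R'+m)×255, (G'+m)×255, (B'+m)×255) = (7.293, 48.807, 25.2824)
Round half up → RGB(7, 49, 25)


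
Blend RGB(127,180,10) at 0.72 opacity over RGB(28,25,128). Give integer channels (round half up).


C = α×F + (1-α)×B, with 1-α = 0.28
R: 0.72×127 + 0.28×28 = 91.44 + 7.84 = 99.28 → 99
G: 0.72×180 + 0.28×25 = 129.60 + 7.00 = 136.60 → 137
B: 0.72×10 + 0.28×128 = 7.20 + 35.84 = 43.04 → 43
= RGB(99, 137, 43)


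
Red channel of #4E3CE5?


Color: #4E3CE5
R = 4E = 78
G = 3C = 60
B = E5 = 229
Red = 78


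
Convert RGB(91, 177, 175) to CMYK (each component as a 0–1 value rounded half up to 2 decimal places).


R'=91/255≈0.3569, G'=177/255≈0.6941, B'=175/255≈0.6863
K = 1 - max(R',G',B') = 1 - 177/255 = 78/255 = 0.30588… → 0.31
(1-R'-K)/(1-K) simplifies to (max-R)/max with max = 177:
C = (177-91)/177 = 86/177 = 0.48587… → 0.49
M = (177-177)/177 = 0/177 = 0 → 0.00
Y = (177-175)/177 = 2/177 = 0.01129… → 0.01
= CMYK(0.49, 0.00, 0.01, 0.31)


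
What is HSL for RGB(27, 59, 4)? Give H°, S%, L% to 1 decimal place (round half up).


Normalize: R'=27/255≈0.1059, G'=59/255≈0.2314, B'=4/255≈0.0157
Max=59/255, Min=4/255, Δ=Max-Min=55/255
L = (Max+Min)/2 = (59+4)/510 = 63/510 = 0.12352… → L = 12.4%
L ≤ 0.5 → S = Δ/(Max+Min) = 55/(59+4) = 55/63 = 0.87301… → S = 87.3%
(the 1/255 factors cancel in S and H, so raw channel differences can be used)
Max is G' → H = 60 × ((B-R)/Δ + 2) = 60 × ((4-27)/55 + 2)
  -23/55 + 2 = -0.4181… + 2 = 1.5818…
  H = 60 × 1.5818… = 94.909…° → H = 94.9°
= HSL(94.9°, 87.3%, 12.4%)


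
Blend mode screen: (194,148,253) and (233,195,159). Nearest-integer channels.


Screen: C = 255 - (255-A)×(255-B)/255, rounded to nearest integer
R: 255 - (255-194)×(255-233)/255 = 255 - 1342/255 ≈ 255 - 5.263 = 249.737 → 250
G: 255 - (255-148)×(255-195)/255 = 255 - 6420/255 ≈ 255 - 25.176 = 229.824 → 230
B: 255 - (255-253)×(255-159)/255 = 255 - 192/255 ≈ 255 - 0.753 = 254.247 → 254
= RGB(250, 230, 254)


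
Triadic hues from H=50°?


Triadic: equally spaced at 120° intervals
H1 = 50°
H2 = (50 + 120) mod 360 = 170°
H3 = (50 + 240) mod 360 = 290°
Triadic = 50°, 170°, 290°


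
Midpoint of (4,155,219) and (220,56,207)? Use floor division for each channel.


Midpoint: each channel = ⌊(C₁+C₂)/2⌋
R: ⌊(4+220)/2⌋ = 112
G: ⌊(155+56)/2⌋ = 105
B: ⌊(219+207)/2⌋ = 213
= RGB(112, 105, 213)


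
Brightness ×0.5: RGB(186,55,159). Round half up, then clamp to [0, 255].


Multiply each channel by 0.5, round half up, clamp to [0, 255]
R: 186×0.5 = 93
G: 55×0.5 = 27.5 → round → 28
B: 159×0.5 = 79.5 → round → 80
= RGB(93, 28, 80)


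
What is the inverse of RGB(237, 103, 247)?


Invert: (255-R, 255-G, 255-B)
R: 255-237 = 18
G: 255-103 = 152
B: 255-247 = 8
= RGB(18, 152, 8)


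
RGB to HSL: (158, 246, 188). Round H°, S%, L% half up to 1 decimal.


Normalize: R'=158/255≈0.6196, G'=246/255≈0.9647, B'=188/255≈0.7373
Max=246/255, Min=158/255, Δ=Max-Min=88/255
L = (Max+Min)/2 = (246+158)/510 = 404/510 = 0.79215… → L = 79.2%
L > 0.5 → S = Δ/(2-Max-Min) = 88/(510-246-158) = 88/106 = 0.83018… → S = 83.0%
(the 1/255 factors cancel in S and H, so raw channel differences can be used)
Max is G' → H = 60 × ((B-R)/Δ + 2) = 60 × ((188-158)/88 + 2)
  30/88 + 2 = 0.3409… + 2 = 2.3409…
  H = 60 × 2.3409… = 140.454…° → H = 140.5°
= HSL(140.5°, 83.0%, 79.2%)


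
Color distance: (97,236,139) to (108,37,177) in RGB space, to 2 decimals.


d = √[(R₁-R₂)² + (G₁-G₂)² + (B₁-B₂)²]
d = √[(97-108)² + (236-37)² + (139-177)²]
d = √[121 + 39601 + 1444]
d = √41166
d ≈ 202.89


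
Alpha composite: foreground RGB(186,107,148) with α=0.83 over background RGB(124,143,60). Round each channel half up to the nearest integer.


C = α×F + (1-α)×B, with 1-α = 0.17
R: 0.83×186 + 0.17×124 = 154.38 + 21.08 = 175.46 → 175
G: 0.83×107 + 0.17×143 = 88.81 + 24.31 = 113.12 → 113
B: 0.83×148 + 0.17×60 = 122.84 + 10.20 = 133.04 → 133
= RGB(175, 113, 133)


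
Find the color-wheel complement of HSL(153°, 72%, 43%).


Complement = opposite side of color wheel = hue + 180°
H' = (153 + 180) mod 360 = 333°
S and L unchanged.
= HSL(333°, 72%, 43%)


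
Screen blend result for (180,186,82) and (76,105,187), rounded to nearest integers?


Screen: C = 255 - (255-A)×(255-B)/255, rounded to nearest integer
R: 255 - (255-180)×(255-76)/255 = 255 - 13425/255 ≈ 255 - 52.647 = 202.353 → 202
G: 255 - (255-186)×(255-105)/255 = 255 - 10350/255 ≈ 255 - 40.588 = 214.412 → 214
B: 255 - (255-82)×(255-187)/255 = 255 - 11764/255 ≈ 255 - 46.133 = 208.867 → 209
= RGB(202, 214, 209)


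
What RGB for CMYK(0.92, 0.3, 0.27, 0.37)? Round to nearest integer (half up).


R = 255 × (1-C) × (1-K) = 255 × 0.08 × 0.63 = 12.852 → 13
G = 255 × (1-M) × (1-K) = 255 × 0.70 × 0.63 = 112.455 → 112
B = 255 × (1-Y) × (1-K) = 255 × 0.73 × 0.63 = 117.2745 → 117
= RGB(13, 112, 117)


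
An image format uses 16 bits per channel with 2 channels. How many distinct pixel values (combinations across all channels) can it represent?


Total bits = 16 bits/channel × 2 channels = 32 bits
Distinct pixel values = 2^32
= 4,294,967,296 pixel values


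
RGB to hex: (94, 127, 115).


R = 94 → 5E (hex)
G = 127 → 7F (hex)
B = 115 → 73 (hex)
Hex = #5E7F73


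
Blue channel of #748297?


Color: #748297
R = 74 = 116
G = 82 = 130
B = 97 = 151
Blue = 151


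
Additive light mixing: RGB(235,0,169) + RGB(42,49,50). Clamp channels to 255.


Additive: each channel = min(255, C₁+C₂)
R: 235+42 = 277 → 255
G: 0+49 = 49 → 49
B: 169+50 = 219 → 219
= RGB(255, 49, 219)


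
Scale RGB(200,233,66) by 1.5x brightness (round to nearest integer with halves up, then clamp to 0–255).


Multiply each channel by 1.5, round half up, clamp to [0, 255]
R: 200×1.5 = 300 → clamp → 255
G: 233×1.5 = 349.5 → round → 350 → clamp → 255
B: 66×1.5 = 99
= RGB(255, 255, 99)


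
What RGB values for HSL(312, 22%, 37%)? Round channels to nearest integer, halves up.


H=312°, S=0.22, L=0.37
C = (1-|2L-1|)×S = (1-|-0.26|)×0.22 = 0.1628
H' = H/60 = 312/60 ≈ 5.2000; X = C×(1-|H' mod 2 - 1|) = 0.13024
m = L - C/2 = 0.37 - 0.0814 = 0.2886
Sector ⌊H'⌋ = 5 → (R',G',B') = (0.1628, 0.0, 0.13024)
RGB = ((R'+m)×255, (G'+m)×255, (B'+m)×255) = (115.107, 73.593, 106.8042)
Round half up → RGB(115, 74, 107)


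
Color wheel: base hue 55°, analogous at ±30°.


Base hue: 55°
Left analog: (55 - 30) mod 360 = 25°
Right analog: (55 + 30) mod 360 = 85°
Analogous hues = 25° and 85°


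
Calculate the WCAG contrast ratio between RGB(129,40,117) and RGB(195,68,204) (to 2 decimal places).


Linearize each sRGB channel c=v/255: c/12.92 if c ≤ 0.04045 else ((c+0.055)/1.055)^2.4
L = 0.2126×R_lin + 0.7152×G_lin + 0.0722×B_lin
Color 1 (129,40,117):
  R=129: 129/255≈0.5059 > 0.04045 → ((0.5059+0.055)/1.055)^2.4 ≈ 0.21953
  G=40: 40/255≈0.1569 > 0.04045 → ((0.1569+0.055)/1.055)^2.4 ≈ 0.02122
  B=117: 117/255≈0.4588 > 0.04045 → ((0.4588+0.055)/1.055)^2.4 ≈ 0.17789
  L1 = 0.2126×0.21953 + 0.7152×0.02122 + 0.0722×0.17789 ≈ 0.07469
Color 2 (195,68,204):
  R=195: 195/255≈0.7647 > 0.04045 → ((0.7647+0.055)/1.055)^2.4 ≈ 0.54572
  G=68: 68/255≈0.2667 > 0.04045 → ((0.2667+0.055)/1.055)^2.4 ≈ 0.05781
  B=204: 204/255≈0.8000 > 0.04045 → ((0.8000+0.055)/1.055)^2.4 ≈ 0.60383
  L2 = 0.2126×0.54572 + 0.7152×0.05781 + 0.0722×0.60383 ≈ 0.20096
Lighter = 0.20096, Darker = 0.07469
Ratio = (L_lighter + 0.05) / (L_darker + 0.05)
Ratio = (0.20096 + 0.05) / (0.07469 + 0.05) = 0.25096 / 0.12469 ≈ 2.0127
Ratio ≈ 2.01:1


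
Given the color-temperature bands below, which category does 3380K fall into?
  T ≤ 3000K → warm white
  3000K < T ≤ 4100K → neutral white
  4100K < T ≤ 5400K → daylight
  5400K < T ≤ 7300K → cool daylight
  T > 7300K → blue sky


Temperature: 3380K
3000K < 3380K ≤ 4100K → neutral white
Classification: neutral white


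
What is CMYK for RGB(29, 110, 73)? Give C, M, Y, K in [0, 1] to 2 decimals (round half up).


R'=29/255≈0.1137, G'=110/255≈0.4314, B'=73/255≈0.2863
K = 1 - max(R',G',B') = 1 - 110/255 = 145/255 = 0.56862… → 0.57
(1-R'-K)/(1-K) simplifies to (max-R)/max with max = 110:
C = (110-29)/110 = 81/110 = 0.73636… → 0.74
M = (110-110)/110 = 0/110 = 0 → 0.00
Y = (110-73)/110 = 37/110 = 0.33636… → 0.34
= CMYK(0.74, 0.00, 0.34, 0.57)


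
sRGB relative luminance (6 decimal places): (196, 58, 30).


Linearize each channel (sRGB transfer function): c = v/255; c_lin = c/12.92 if c ≤ 0.04045, else ((c+0.055)/1.055)^2.4
  R: 196/255 ≈ 0.768627 > 0.04045 → ((0.768627+0.055)/1.055)^2.4 ≈ 0.552011
  G: 58/255 ≈ 0.227451 > 0.04045 → ((0.227451+0.055)/1.055)^2.4 ≈ 0.042311
  B: 30/255 ≈ 0.117647 > 0.04045 → ((0.117647+0.055)/1.055)^2.4 ≈ 0.012983
R_lin = 0.552011, G_lin = 0.042311, B_lin = 0.012983
L = 0.2126×R + 0.7152×G + 0.0722×B
L = 0.2126×0.552011 + 0.7152×0.042311 + 0.0722×0.012983
L ≈ 0.148556


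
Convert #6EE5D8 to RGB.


6E → 110 (R)
E5 → 229 (G)
D8 → 216 (B)
= RGB(110, 229, 216)


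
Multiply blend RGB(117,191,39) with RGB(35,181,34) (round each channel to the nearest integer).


Multiply: C = A×B/255, rounded to nearest integer
R: 117×35/255 = 4095/255 ≈ 16.059 → 16
G: 191×181/255 = 34571/255 ≈ 135.573 → 136
B: 39×34/255 = 1326/255 ≈ 5.200 → 5
= RGB(16, 136, 5)


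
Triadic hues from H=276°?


Triadic: equally spaced at 120° intervals
H1 = 276°
H2 = (276 + 120) mod 360 = 36°
H3 = (276 + 240) mod 360 = 156°
Triadic = 276°, 36°, 156°


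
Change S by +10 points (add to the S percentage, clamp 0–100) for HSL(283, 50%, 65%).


Original S = 50%
Adjustment = +10 percentage points
New S = 50 + (10) = 60
Clamp to [0, 100] → 60
= HSL(283°, 60%, 65%)


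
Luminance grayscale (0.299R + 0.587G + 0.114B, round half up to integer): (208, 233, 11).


Gray = 0.299×R + 0.587×G + 0.114×B
Gray = 0.299×208 + 0.587×233 + 0.114×11
Gray = 62.192 + 136.771 + 1.254
Gray = 200.217 → round half up → 200
Gray = 200


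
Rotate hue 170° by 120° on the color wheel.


New hue = (H + rotation) mod 360
New hue = (170 + 120) mod 360
= 290 mod 360
= 290°


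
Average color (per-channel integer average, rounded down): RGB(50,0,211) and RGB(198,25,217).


Midpoint: each channel = ⌊(C₁+C₂)/2⌋
R: ⌊(50+198)/2⌋ = 124
G: ⌊(0+25)/2⌋ = 12
B: ⌊(211+217)/2⌋ = 214
= RGB(124, 12, 214)


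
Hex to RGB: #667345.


66 → 102 (R)
73 → 115 (G)
45 → 69 (B)
= RGB(102, 115, 69)


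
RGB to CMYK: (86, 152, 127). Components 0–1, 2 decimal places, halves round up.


R'=86/255≈0.3373, G'=152/255≈0.5961, B'=127/255≈0.4980
K = 1 - max(R',G',B') = 1 - 152/255 = 103/255 = 0.40392… → 0.40
(1-R'-K)/(1-K) simplifies to (max-R)/max with max = 152:
C = (152-86)/152 = 66/152 = 0.43421… → 0.43
M = (152-152)/152 = 0/152 = 0 → 0.00
Y = (152-127)/152 = 25/152 = 0.16447… → 0.16
= CMYK(0.43, 0.00, 0.16, 0.40)


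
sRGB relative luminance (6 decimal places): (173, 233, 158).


Linearize each channel (sRGB transfer function): c = v/255; c_lin = c/12.92 if c ≤ 0.04045, else ((c+0.055)/1.055)^2.4
  R: 173/255 ≈ 0.678431 > 0.04045 → ((0.678431+0.055)/1.055)^2.4 ≈ 0.417885
  G: 233/255 ≈ 0.913725 > 0.04045 → ((0.913725+0.055)/1.055)^2.4 ≈ 0.814847
  B: 158/255 ≈ 0.619608 > 0.04045 → ((0.619608+0.055)/1.055)^2.4 ≈ 0.341914
R_lin = 0.417885, G_lin = 0.814847, B_lin = 0.341914
L = 0.2126×R + 0.7152×G + 0.0722×B
L = 0.2126×0.417885 + 0.7152×0.814847 + 0.0722×0.341914
L ≈ 0.696307


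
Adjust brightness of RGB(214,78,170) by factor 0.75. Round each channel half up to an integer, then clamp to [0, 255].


Multiply each channel by 0.75, round half up, clamp to [0, 255]
R: 214×0.75 = 160.5 → round → 161
G: 78×0.75 = 58.5 → round → 59
B: 170×0.75 = 127.5 → round → 128
= RGB(161, 59, 128)


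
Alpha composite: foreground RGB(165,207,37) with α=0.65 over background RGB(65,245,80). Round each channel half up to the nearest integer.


C = α×F + (1-α)×B, with 1-α = 0.35
R: 0.65×165 + 0.35×65 = 107.25 + 22.75 = 130.00 → 130
G: 0.65×207 + 0.35×245 = 134.55 + 85.75 = 220.30 → 220
B: 0.65×37 + 0.35×80 = 24.05 + 28.00 = 52.05 → 52
= RGB(130, 220, 52)


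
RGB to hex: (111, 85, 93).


R = 111 → 6F (hex)
G = 85 → 55 (hex)
B = 93 → 5D (hex)
Hex = #6F555D


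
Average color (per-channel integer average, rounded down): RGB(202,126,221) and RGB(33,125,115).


Midpoint: each channel = ⌊(C₁+C₂)/2⌋
R: ⌊(202+33)/2⌋ = 117
G: ⌊(126+125)/2⌋ = 125
B: ⌊(221+115)/2⌋ = 168
= RGB(117, 125, 168)


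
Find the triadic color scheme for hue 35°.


Triadic: equally spaced at 120° intervals
H1 = 35°
H2 = (35 + 120) mod 360 = 155°
H3 = (35 + 240) mod 360 = 275°
Triadic = 35°, 155°, 275°


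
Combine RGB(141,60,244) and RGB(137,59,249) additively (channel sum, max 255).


Additive: each channel = min(255, C₁+C₂)
R: 141+137 = 278 → 255
G: 60+59 = 119 → 119
B: 244+249 = 493 → 255
= RGB(255, 119, 255)


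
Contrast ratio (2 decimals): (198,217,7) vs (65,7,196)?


Linearize each sRGB channel c=v/255: c/12.92 if c ≤ 0.04045 else ((c+0.055)/1.055)^2.4
L = 0.2126×R_lin + 0.7152×G_lin + 0.0722×B_lin
Color 1 (198,217,7):
  R=198: 198/255≈0.7765 > 0.04045 → ((0.7765+0.055)/1.055)^2.4 ≈ 0.56471
  G=217: 217/255≈0.8510 > 0.04045 → ((0.8510+0.055)/1.055)^2.4 ≈ 0.69387
  B=7: 7/255≈0.0275 ≤ 0.04045 → 0.0275/12.92 ≈ 0.00212
  L1 = 0.2126×0.56471 + 0.7152×0.69387 + 0.0722×0.00212 ≈ 0.61647
Color 2 (65,7,196):
  R=65: 65/255≈0.2549 > 0.04045 → ((0.2549+0.055)/1.055)^2.4 ≈ 0.05286
  G=7: 7/255≈0.0275 ≤ 0.04045 → 0.0275/12.92 ≈ 0.00212
  B=196: 196/255≈0.7686 > 0.04045 → ((0.7686+0.055)/1.055)^2.4 ≈ 0.55201
  L2 = 0.2126×0.05286 + 0.7152×0.00212 + 0.0722×0.55201 ≈ 0.05261
Lighter = 0.61647, Darker = 0.05261
Ratio = (L_lighter + 0.05) / (L_darker + 0.05)
Ratio = (0.61647 + 0.05) / (0.05261 + 0.05) = 0.66647 / 0.10261 ≈ 6.4950
Ratio ≈ 6.49:1


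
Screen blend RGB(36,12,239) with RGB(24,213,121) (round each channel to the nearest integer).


Screen: C = 255 - (255-A)×(255-B)/255, rounded to nearest integer
R: 255 - (255-36)×(255-24)/255 = 255 - 50589/255 ≈ 255 - 198.388 = 56.612 → 57
G: 255 - (255-12)×(255-213)/255 = 255 - 10206/255 ≈ 255 - 40.024 = 214.976 → 215
B: 255 - (255-239)×(255-121)/255 = 255 - 2144/255 ≈ 255 - 8.408 = 246.592 → 247
= RGB(57, 215, 247)


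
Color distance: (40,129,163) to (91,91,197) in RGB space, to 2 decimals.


d = √[(R₁-R₂)² + (G₁-G₂)² + (B₁-B₂)²]
d = √[(40-91)² + (129-91)² + (163-197)²]
d = √[2601 + 1444 + 1156]
d = √5201
d ≈ 72.12


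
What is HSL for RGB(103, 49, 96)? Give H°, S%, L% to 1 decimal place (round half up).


Normalize: R'=103/255≈0.4039, G'=49/255≈0.1922, B'=96/255≈0.3765
Max=103/255, Min=49/255, Δ=Max-Min=54/255
L = (Max+Min)/2 = (103+49)/510 = 152/510 = 0.29803… → L = 29.8%
L ≤ 0.5 → S = Δ/(Max+Min) = 54/(103+49) = 54/152 = 0.35526… → S = 35.5%
(the 1/255 factors cancel in S and H, so raw channel differences can be used)
Max is R' → H = 60 × (((G-B)/Δ) mod 6) = 60 × (((49-96)/54) mod 6)
  (-47)/54 = -0.8703…; negative, so add 6 → 5.1296…
  H = 60 × 5.1296… = 307.777…° → H = 307.8°
= HSL(307.8°, 35.5%, 29.8%)


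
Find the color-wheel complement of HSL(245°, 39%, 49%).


Complement = opposite side of color wheel = hue + 180°
H' = (245 + 180) mod 360 = 65°
S and L unchanged.
= HSL(65°, 39%, 49%)


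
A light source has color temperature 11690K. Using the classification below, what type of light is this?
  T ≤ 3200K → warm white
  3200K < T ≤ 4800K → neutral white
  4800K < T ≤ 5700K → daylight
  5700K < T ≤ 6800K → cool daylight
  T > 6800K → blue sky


Temperature: 11690K
11690K > 6800K → blue sky
Classification: blue sky


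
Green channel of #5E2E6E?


Color: #5E2E6E
R = 5E = 94
G = 2E = 46
B = 6E = 110
Green = 46


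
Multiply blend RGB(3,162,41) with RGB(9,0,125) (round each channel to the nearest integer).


Multiply: C = A×B/255, rounded to nearest integer
R: 3×9/255 = 27/255 ≈ 0.106 → 0
G: 162×0/255 = 0/255 ≈ 0.000 → 0
B: 41×125/255 = 5125/255 ≈ 20.098 → 20
= RGB(0, 0, 20)


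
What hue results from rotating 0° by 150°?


New hue = (H + rotation) mod 360
New hue = (0 + 150) mod 360
= 150 mod 360
= 150°


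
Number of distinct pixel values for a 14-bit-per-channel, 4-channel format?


Total bits = 14 bits/channel × 4 channels = 56 bits
Distinct pixel values = 2^56
= 72,057,594,037,927,936 pixel values


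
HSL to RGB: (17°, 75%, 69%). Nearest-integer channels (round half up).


H=17°, S=0.75, L=0.69
C = (1-|2L-1|)×S = (1-|0.38|)×0.75 = 0.465
H' = H/60 = 17/60 ≈ 0.2833; X = C×(1-|H' mod 2 - 1|) = 0.13175
m = L - C/2 = 0.69 - 0.2325 = 0.4575
Sector ⌊H'⌋ = 0 → (R',G',B') = (0.465, 0.13175, 0.0)
RGB = ((R'+m)×255, (G'+m)×255, (B'+m)×255) = (235.2375, 150.25875, 116.6625)
Round half up → RGB(235, 150, 117)


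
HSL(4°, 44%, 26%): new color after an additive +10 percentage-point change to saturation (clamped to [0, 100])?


Original S = 44%
Adjustment = +10 percentage points
New S = 44 + (10) = 54
Clamp to [0, 100] → 54
= HSL(4°, 54%, 26%)


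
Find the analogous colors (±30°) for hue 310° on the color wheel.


Base hue: 310°
Left analog: (310 - 30) mod 360 = 280°
Right analog: (310 + 30) mod 360 = 340°
Analogous hues = 280° and 340°


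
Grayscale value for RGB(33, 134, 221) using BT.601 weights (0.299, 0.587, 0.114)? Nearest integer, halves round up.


Gray = 0.299×R + 0.587×G + 0.114×B
Gray = 0.299×33 + 0.587×134 + 0.114×221
Gray = 9.867 + 78.658 + 25.194
Gray = 113.719 → round half up → 114
Gray = 114


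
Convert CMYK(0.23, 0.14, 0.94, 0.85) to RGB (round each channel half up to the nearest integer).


R = 255 × (1-C) × (1-K) = 255 × 0.77 × 0.15 = 29.4525 → 29
G = 255 × (1-M) × (1-K) = 255 × 0.86 × 0.15 = 32.895 → 33
B = 255 × (1-Y) × (1-K) = 255 × 0.06 × 0.15 = 2.295 → 2
= RGB(29, 33, 2)


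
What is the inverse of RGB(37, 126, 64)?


Invert: (255-R, 255-G, 255-B)
R: 255-37 = 218
G: 255-126 = 129
B: 255-64 = 191
= RGB(218, 129, 191)


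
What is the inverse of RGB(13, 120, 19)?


Invert: (255-R, 255-G, 255-B)
R: 255-13 = 242
G: 255-120 = 135
B: 255-19 = 236
= RGB(242, 135, 236)


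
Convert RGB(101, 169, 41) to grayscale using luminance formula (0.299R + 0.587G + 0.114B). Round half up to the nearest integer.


Gray = 0.299×R + 0.587×G + 0.114×B
Gray = 0.299×101 + 0.587×169 + 0.114×41
Gray = 30.199 + 99.203 + 4.674
Gray = 134.076 → round half up → 134
Gray = 134


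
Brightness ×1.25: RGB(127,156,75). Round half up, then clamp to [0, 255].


Multiply each channel by 1.25, round half up, clamp to [0, 255]
R: 127×1.25 = 158.75 → round → 159
G: 156×1.25 = 195
B: 75×1.25 = 93.75 → round → 94
= RGB(159, 195, 94)


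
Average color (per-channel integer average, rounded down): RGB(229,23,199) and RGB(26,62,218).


Midpoint: each channel = ⌊(C₁+C₂)/2⌋
R: ⌊(229+26)/2⌋ = 127
G: ⌊(23+62)/2⌋ = 42
B: ⌊(199+218)/2⌋ = 208
= RGB(127, 42, 208)


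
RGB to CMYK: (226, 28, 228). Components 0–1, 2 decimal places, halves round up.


R'=226/255≈0.8863, G'=28/255≈0.1098, B'=228/255≈0.8941
K = 1 - max(R',G',B') = 1 - 228/255 = 27/255 = 0.10588… → 0.11
(1-R'-K)/(1-K) simplifies to (max-R)/max with max = 228:
C = (228-226)/228 = 2/228 = 0.00877… → 0.01
M = (228-28)/228 = 200/228 = 0.87719… → 0.88
Y = (228-228)/228 = 0/228 = 0 → 0.00
= CMYK(0.01, 0.88, 0.00, 0.11)


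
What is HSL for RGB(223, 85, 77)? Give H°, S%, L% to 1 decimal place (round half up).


Normalize: R'=223/255≈0.8745, G'=85/255≈0.3333, B'=77/255≈0.3020
Max=223/255, Min=77/255, Δ=Max-Min=146/255
L = (Max+Min)/2 = (223+77)/510 = 300/510 = 0.58823… → L = 58.8%
L > 0.5 → S = Δ/(2-Max-Min) = 146/(510-223-77) = 146/210 = 0.69523… → S = 69.5%
(the 1/255 factors cancel in S and H, so raw channel differences can be used)
Max is R' → H = 60 × (((G-B)/Δ) mod 6) = 60 × (((85-77)/146) mod 6)
  8/146 = 0.0547…
  H = 60 × 0.0547… = 3.287…° → H = 3.3°
= HSL(3.3°, 69.5%, 58.8%)


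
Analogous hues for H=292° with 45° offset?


Base hue: 292°
Left analog: (292 - 45) mod 360 = 247°
Right analog: (292 + 45) mod 360 = 337°
Analogous hues = 247° and 337°


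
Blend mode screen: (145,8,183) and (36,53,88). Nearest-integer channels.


Screen: C = 255 - (255-A)×(255-B)/255, rounded to nearest integer
R: 255 - (255-145)×(255-36)/255 = 255 - 24090/255 ≈ 255 - 94.471 = 160.529 → 161
G: 255 - (255-8)×(255-53)/255 = 255 - 49894/255 ≈ 255 - 195.663 = 59.337 → 59
B: 255 - (255-183)×(255-88)/255 = 255 - 12024/255 ≈ 255 - 47.153 = 207.847 → 208
= RGB(161, 59, 208)


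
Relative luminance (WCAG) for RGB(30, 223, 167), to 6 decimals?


Linearize each channel (sRGB transfer function): c = v/255; c_lin = c/12.92 if c ≤ 0.04045, else ((c+0.055)/1.055)^2.4
  R: 30/255 ≈ 0.117647 > 0.04045 → ((0.117647+0.055)/1.055)^2.4 ≈ 0.012983
  G: 223/255 ≈ 0.874510 > 0.04045 → ((0.874510+0.055)/1.055)^2.4 ≈ 0.737910
  B: 167/255 ≈ 0.654902 > 0.04045 → ((0.654902+0.055)/1.055)^2.4 ≈ 0.386429
R_lin = 0.012983, G_lin = 0.737910, B_lin = 0.386429
L = 0.2126×R + 0.7152×G + 0.0722×B
L = 0.2126×0.012983 + 0.7152×0.737910 + 0.0722×0.386429
L ≈ 0.558414


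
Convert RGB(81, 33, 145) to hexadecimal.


R = 81 → 51 (hex)
G = 33 → 21 (hex)
B = 145 → 91 (hex)
Hex = #512191


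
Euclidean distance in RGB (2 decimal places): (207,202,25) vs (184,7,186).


d = √[(R₁-R₂)² + (G₁-G₂)² + (B₁-B₂)²]
d = √[(207-184)² + (202-7)² + (25-186)²]
d = √[529 + 38025 + 25921]
d = √64475
d ≈ 253.92


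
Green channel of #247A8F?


Color: #247A8F
R = 24 = 36
G = 7A = 122
B = 8F = 143
Green = 122


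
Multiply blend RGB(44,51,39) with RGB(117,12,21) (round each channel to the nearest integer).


Multiply: C = A×B/255, rounded to nearest integer
R: 44×117/255 = 5148/255 ≈ 20.188 → 20
G: 51×12/255 = 612/255 ≈ 2.400 → 2
B: 39×21/255 = 819/255 ≈ 3.212 → 3
= RGB(20, 2, 3)


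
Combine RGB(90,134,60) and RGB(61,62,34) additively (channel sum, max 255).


Additive: each channel = min(255, C₁+C₂)
R: 90+61 = 151 → 151
G: 134+62 = 196 → 196
B: 60+34 = 94 → 94
= RGB(151, 196, 94)


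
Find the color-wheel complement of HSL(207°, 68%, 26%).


Complement = opposite side of color wheel = hue + 180°
H' = (207 + 180) mod 360 = 27°
S and L unchanged.
= HSL(27°, 68%, 26%)


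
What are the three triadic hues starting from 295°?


Triadic: equally spaced at 120° intervals
H1 = 295°
H2 = (295 + 120) mod 360 = 55°
H3 = (295 + 240) mod 360 = 175°
Triadic = 295°, 55°, 175°


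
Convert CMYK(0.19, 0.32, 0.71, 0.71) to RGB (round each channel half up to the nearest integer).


R = 255 × (1-C) × (1-K) = 255 × 0.81 × 0.29 = 59.8995 → 60
G = 255 × (1-M) × (1-K) = 255 × 0.68 × 0.29 = 50.286 → 50
B = 255 × (1-Y) × (1-K) = 255 × 0.29 × 0.29 = 21.4455 → 21
= RGB(60, 50, 21)


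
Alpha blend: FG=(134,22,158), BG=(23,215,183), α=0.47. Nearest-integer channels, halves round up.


C = α×F + (1-α)×B, with 1-α = 0.53
R: 0.47×134 + 0.53×23 = 62.98 + 12.19 = 75.17 → 75
G: 0.47×22 + 0.53×215 = 10.34 + 113.95 = 124.29 → 124
B: 0.47×158 + 0.53×183 = 74.26 + 96.99 = 171.25 → 171
= RGB(75, 124, 171)


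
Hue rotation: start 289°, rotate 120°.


New hue = (H + rotation) mod 360
New hue = (289 + 120) mod 360
= 409 mod 360
= 49°


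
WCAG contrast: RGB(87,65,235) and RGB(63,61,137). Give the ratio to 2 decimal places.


Linearize each sRGB channel c=v/255: c/12.92 if c ≤ 0.04045 else ((c+0.055)/1.055)^2.4
L = 0.2126×R_lin + 0.7152×G_lin + 0.0722×B_lin
Color 1 (87,65,235):
  R=87: 87/255≈0.3412 > 0.04045 → ((0.3412+0.055)/1.055)^2.4 ≈ 0.09531
  G=65: 65/255≈0.2549 > 0.04045 → ((0.2549+0.055)/1.055)^2.4 ≈ 0.05286
  B=235: 235/255≈0.9216 > 0.04045 → ((0.9216+0.055)/1.055)^2.4 ≈ 0.83077
  L1 = 0.2126×0.09531 + 0.7152×0.05286 + 0.0722×0.83077 ≈ 0.11805
Color 2 (63,61,137):
  R=63: 63/255≈0.2471 > 0.04045 → ((0.2471+0.055)/1.055)^2.4 ≈ 0.04971
  G=61: 61/255≈0.2392 > 0.04045 → ((0.2392+0.055)/1.055)^2.4 ≈ 0.04667
  B=137: 137/255≈0.5373 > 0.04045 → ((0.5373+0.055)/1.055)^2.4 ≈ 0.25016
  L2 = 0.2126×0.04971 + 0.7152×0.04667 + 0.0722×0.25016 ≈ 0.06200
Lighter = 0.11805, Darker = 0.06200
Ratio = (L_lighter + 0.05) / (L_darker + 0.05)
Ratio = (0.11805 + 0.05) / (0.06200 + 0.05) = 0.16805 / 0.11200 ≈ 1.5004
Ratio ≈ 1.50:1


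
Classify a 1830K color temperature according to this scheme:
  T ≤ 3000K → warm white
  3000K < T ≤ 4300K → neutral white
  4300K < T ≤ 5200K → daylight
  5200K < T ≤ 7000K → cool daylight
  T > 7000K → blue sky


Temperature: 1830K
1830K ≤ 3000K → warm white
Classification: warm white


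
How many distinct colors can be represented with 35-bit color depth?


Colors = 2^bits = 2^35
= 34,359,738,368 colors


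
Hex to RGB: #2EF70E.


2E → 46 (R)
F7 → 247 (G)
0E → 14 (B)
= RGB(46, 247, 14)


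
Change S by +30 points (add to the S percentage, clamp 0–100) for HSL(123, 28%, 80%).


Original S = 28%
Adjustment = +30 percentage points
New S = 28 + (30) = 58
Clamp to [0, 100] → 58
= HSL(123°, 58%, 80%)


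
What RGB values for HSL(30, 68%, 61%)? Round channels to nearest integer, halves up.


H=30°, S=0.68, L=0.61
C = (1-|2L-1|)×S = (1-|0.22|)×0.68 = 0.5304
H' = H/60 = 30/60 ≈ 0.5000; X = C×(1-|H' mod 2 - 1|) = 0.2652
m = L - C/2 = 0.61 - 0.2652 = 0.3448
Sector ⌊H'⌋ = 0 → (R',G',B') = (0.5304, 0.2652, 0.0)
RGB = ((R'+m)×255, (G'+m)×255, (B'+m)×255) = (223.176, 155.55, 87.924)
Round half up → RGB(223, 156, 88)


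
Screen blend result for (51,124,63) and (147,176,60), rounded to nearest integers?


Screen: C = 255 - (255-A)×(255-B)/255, rounded to nearest integer
R: 255 - (255-51)×(255-147)/255 = 255 - 22032/255 ≈ 255 - 86.400 = 168.600 → 169
G: 255 - (255-124)×(255-176)/255 = 255 - 10349/255 ≈ 255 - 40.584 = 214.416 → 214
B: 255 - (255-63)×(255-60)/255 = 255 - 37440/255 ≈ 255 - 146.824 = 108.176 → 108
= RGB(169, 214, 108)


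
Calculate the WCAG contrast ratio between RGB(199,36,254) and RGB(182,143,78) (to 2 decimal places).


Linearize each sRGB channel c=v/255: c/12.92 if c ≤ 0.04045 else ((c+0.055)/1.055)^2.4
L = 0.2126×R_lin + 0.7152×G_lin + 0.0722×B_lin
Color 1 (199,36,254):
  R=199: 199/255≈0.7804 > 0.04045 → ((0.7804+0.055)/1.055)^2.4 ≈ 0.57112
  G=36: 36/255≈0.1412 > 0.04045 → ((0.1412+0.055)/1.055)^2.4 ≈ 0.01764
  B=254: 254/255≈0.9961 > 0.04045 → ((0.9961+0.055)/1.055)^2.4 ≈ 0.99110
  L1 = 0.2126×0.57112 + 0.7152×0.01764 + 0.0722×0.99110 ≈ 0.20560
Color 2 (182,143,78):
  R=182: 182/255≈0.7137 > 0.04045 → ((0.7137+0.055)/1.055)^2.4 ≈ 0.46778
  G=143: 143/255≈0.5608 > 0.04045 → ((0.5608+0.055)/1.055)^2.4 ≈ 0.27468
  B=78: 78/255≈0.3059 > 0.04045 → ((0.3059+0.055)/1.055)^2.4 ≈ 0.07619
  L2 = 0.2126×0.46778 + 0.7152×0.27468 + 0.0722×0.07619 ≈ 0.30140
Lighter = 0.30140, Darker = 0.20560
Ratio = (L_lighter + 0.05) / (L_darker + 0.05)
Ratio = (0.30140 + 0.05) / (0.20560 + 0.05) = 0.35140 / 0.25560 ≈ 1.3748
Ratio ≈ 1.37:1


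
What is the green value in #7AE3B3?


Color: #7AE3B3
R = 7A = 122
G = E3 = 227
B = B3 = 179
Green = 227


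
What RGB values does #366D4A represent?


36 → 54 (R)
6D → 109 (G)
4A → 74 (B)
= RGB(54, 109, 74)


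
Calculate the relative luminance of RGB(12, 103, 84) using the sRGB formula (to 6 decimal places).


Linearize each channel (sRGB transfer function): c = v/255; c_lin = c/12.92 if c ≤ 0.04045, else ((c+0.055)/1.055)^2.4
  R: 12/255 ≈ 0.047059 > 0.04045 → ((0.047059+0.055)/1.055)^2.4 ≈ 0.003677
  G: 103/255 ≈ 0.403922 > 0.04045 → ((0.403922+0.055)/1.055)^2.4 ≈ 0.135633
  B: 84/255 ≈ 0.329412 > 0.04045 → ((0.329412+0.055)/1.055)^2.4 ≈ 0.088656
R_lin = 0.003677, G_lin = 0.135633, B_lin = 0.088656
L = 0.2126×R + 0.7152×G + 0.0722×B
L = 0.2126×0.003677 + 0.7152×0.135633 + 0.0722×0.088656
L ≈ 0.104188


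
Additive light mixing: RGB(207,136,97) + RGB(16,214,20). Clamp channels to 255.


Additive: each channel = min(255, C₁+C₂)
R: 207+16 = 223 → 223
G: 136+214 = 350 → 255
B: 97+20 = 117 → 117
= RGB(223, 255, 117)


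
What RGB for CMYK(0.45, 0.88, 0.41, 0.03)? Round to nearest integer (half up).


R = 255 × (1-C) × (1-K) = 255 × 0.55 × 0.97 = 136.0425 → 136
G = 255 × (1-M) × (1-K) = 255 × 0.12 × 0.97 = 29.682 → 30
B = 255 × (1-Y) × (1-K) = 255 × 0.59 × 0.97 = 145.9365 → 146
= RGB(136, 30, 146)


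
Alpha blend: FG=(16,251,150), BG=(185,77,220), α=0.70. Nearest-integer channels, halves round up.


C = α×F + (1-α)×B, with 1-α = 0.30
R: 0.70×16 + 0.30×185 = 11.20 + 55.50 = 66.70 → 67
G: 0.70×251 + 0.30×77 = 175.70 + 23.10 = 198.80 → 199
B: 0.70×150 + 0.30×220 = 105.00 + 66.00 = 171.00 → 171
= RGB(67, 199, 171)


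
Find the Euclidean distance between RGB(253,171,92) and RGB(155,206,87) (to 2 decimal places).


d = √[(R₁-R₂)² + (G₁-G₂)² + (B₁-B₂)²]
d = √[(253-155)² + (171-206)² + (92-87)²]
d = √[9604 + 1225 + 25]
d = √10854
d ≈ 104.18
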